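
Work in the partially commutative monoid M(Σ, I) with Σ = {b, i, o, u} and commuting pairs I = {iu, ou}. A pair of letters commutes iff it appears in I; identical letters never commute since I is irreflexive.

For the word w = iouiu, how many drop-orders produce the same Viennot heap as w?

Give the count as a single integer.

drop 0:i onto floor
drop 1:o onto {0:i}
drop 2:u onto floor
drop 3:i onto {1:o}
drop 4:u onto {2:u}
ground layer = {0:i, 2:u}
drop-orders for the pieces not yet dropped (sum over which currently-grounded one goes next):
  1 to go: {3} 1  {4} 1
  2 to go: {1,3} 1  {2,4} 1  {3,4} 2
  3 to go: {0,1,3} 1  {1,3,4} 3  {2,3,4} 3
  if 0:i drops first: 6 orders
  if 2:u drops first: 4 orders
heap linearizations: 10

10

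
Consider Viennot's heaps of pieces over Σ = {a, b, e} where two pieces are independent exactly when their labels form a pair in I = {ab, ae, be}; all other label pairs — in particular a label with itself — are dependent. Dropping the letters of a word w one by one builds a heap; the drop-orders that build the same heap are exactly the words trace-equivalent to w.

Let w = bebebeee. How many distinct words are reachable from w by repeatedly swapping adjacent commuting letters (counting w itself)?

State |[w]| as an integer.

56

piece 0:b — minimal
piece 1:e — minimal
piece 2:b rests on {0:b}
piece 3:e rests on {1:e}
piece 4:b rests on {2:b}
piece 5:e rests on {3:e}
piece 6:e rests on {5:e}
piece 7:e rests on {6:e}
minimal pieces: {0:b, 1:e}
ways to finish when only these pieces remain (= sum over removing one remaining piece with nothing left below it):
  1 left: {4}→1  {7}→1
  2 left: {2,4}→1  {4,7}→2  {6,7}→1
  3 left: {0,2,4}→1  {2,4,7}→3  {4,6,7}→3  {5,6,7}→1
  4 left: {0,2,4,7}→4  {2,4,6,7}→6  {3,5,6,7}→1  {4,5,6,7}→4
  5 left: {0,2,4,6,7}→10  {1,3,5,6,7}→1  {2,4,5,6,7}→10  {3,4,5,6,7}→5
  6 left: {0,2,4,5,6,7}→20  {1,3,4,5,6,7}→6  {2,3,4,5,6,7}→15
  placing 0:b first → 21 extensions
  placing 1:e first → 35 extensions
total linear extensions = 56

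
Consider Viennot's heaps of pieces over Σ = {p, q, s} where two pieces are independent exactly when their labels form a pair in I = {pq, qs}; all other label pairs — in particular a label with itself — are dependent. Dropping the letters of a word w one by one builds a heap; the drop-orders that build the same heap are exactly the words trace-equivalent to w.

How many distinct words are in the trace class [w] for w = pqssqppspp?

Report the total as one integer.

45

#0=p has no predecessor
#1=q has no predecessor
#2=s depends on [0:p]
#3=s depends on [2:s]
#4=q depends on [1:q]
#5=p depends on [3:s]
#6=p depends on [5:p]
#7=s depends on [6:p]
#8=p depends on [7:s]
#9=p depends on [8:p]
sources: [0:p, 1:q]
N(rest) = Σ N(rest − s) over sources s of rest; N(one piece) = 1:
  size 1 → [4]=1  [9]=1
  size 2 → [1,4]=1  [4,9]=2  [8,9]=1
  size 3 → [1,4,9]=3  [4,8,9]=3  [7,8,9]=1
  size 4 → [1,4,8,9]=6  [4,7,8,9]=4  [6,7,8,9]=1
  size 5 → [1,4,7,8,9]=10  [4,6,7,8,9]=5  [5,6,7,8,9]=1
  size 6 → [1,4,6,7,8,9]=15  [3,5,6,7,8,9]=1  [4,5,6,7,8,9]=6
  size 7 → [1,4,5,6,7,8,9]=21  [2,3,5,6,7,8,9]=1  [3,4,5,6,7,8,9]=7
  size 8 → [0,2,3,5,6,7,8,9]=1  [1,3,4,5,6,7,8,9]=28  [2,3,4,5,6,7,8,9]=8
  first=0(p) contributes 36
  first=1(q) contributes 9
|[w]| = 45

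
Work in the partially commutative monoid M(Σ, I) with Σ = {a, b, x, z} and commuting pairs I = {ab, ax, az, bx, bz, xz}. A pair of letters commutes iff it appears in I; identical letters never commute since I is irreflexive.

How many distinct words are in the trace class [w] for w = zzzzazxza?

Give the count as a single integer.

drop 0:z onto floor
drop 1:z onto {0:z}
drop 2:z onto {1:z}
drop 3:z onto {2:z}
drop 4:a onto floor
drop 5:z onto {3:z}
drop 6:x onto floor
drop 7:z onto {5:z}
drop 8:a onto {4:a}
ground layer = {0:z, 4:a, 6:x}
drop-orders for the pieces not yet dropped (sum over which currently-grounded one goes next):
  1 to go: {6} 1  {7} 1  {8} 1
  2 to go: {4,8} 1  {5,7} 1  {6,7} 2  {6,8} 2  {7,8} 2
  3 to go: {3,5,7} 1  {4,6,8} 3  {4,7,8} 3  {5,6,7} 3  {5,7,8} 3  {6,7,8} 6
  4 to go: {2,3,5,7} 1  {3,5,6,7} 4  {3,5,7,8} 4  {4,5,7,8} 6  {4,6,7,8} 12  {5,6,7,8} 12
  5 to go: {1,2,3,5,7} 1  {2,3,5,6,7} 5  {2,3,5,7,8} 5  {3,4,5,7,8} 10  {3,5,6,7,8} 20  {4,5,6,7,8} 30
  6 to go: {0,1,2,3,5,7} 1  {1,2,3,5,6,7} 6  {1,2,3,5,7,8} 6  {2,3,4,5,7,8} 15  {2,3,5,6,7,8} 30  {3,4,5,6,7,8} 60
  7 to go: {0,1,2,3,5,6,7} 7  {0,1,2,3,5,7,8} 7  {1,2,3,4,5,7,8} 21  {1,2,3,5,6,7,8} 42  {2,3,4,5,6,7,8} 105
  if 0:z drops first: 168 orders
  if 4:a drops first: 56 orders
  if 6:x drops first: 28 orders
heap linearizations: 252

252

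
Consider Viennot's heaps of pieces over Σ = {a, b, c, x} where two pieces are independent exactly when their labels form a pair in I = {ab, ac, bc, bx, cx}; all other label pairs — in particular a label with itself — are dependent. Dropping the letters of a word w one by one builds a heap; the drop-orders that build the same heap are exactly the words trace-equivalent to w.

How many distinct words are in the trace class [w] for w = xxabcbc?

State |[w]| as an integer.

210

piece 0:x — minimal
piece 1:x rests on {0:x}
piece 2:a rests on {1:x}
piece 3:b — minimal
piece 4:c — minimal
piece 5:b rests on {3:b}
piece 6:c rests on {4:c}
minimal pieces: {0:x, 3:b, 4:c}
ways to finish when only these pieces remain (= sum over removing one remaining piece with nothing left below it):
  1 left: {2}→1  {5}→1  {6}→1
  2 left: {1,2}→1  {2,5}→2  {2,6}→2  {3,5}→1  {4,6}→1  {5,6}→2
  3 left: {0,1,2}→1  {1,2,5}→3  {1,2,6}→3  {2,3,5}→3  {2,4,6}→3  {2,5,6}→6  {3,5,6}→3  {4,5,6}→3
  4 left: {0,1,2,5}→4  {0,1,2,6}→4  {1,2,3,5}→6  {1,2,4,6}→6  {1,2,5,6}→12  {2,3,5,6}→12  {2,4,5,6}→12  {3,4,5,6}→6
  5 left: {0,1,2,3,5}→10  {0,1,2,4,6}→10  {0,1,2,5,6}→20  {1,2,3,5,6}→30  {1,2,4,5,6}→30  {2,3,4,5,6}→30
  placing 0:x first → 90 extensions
  placing 3:b first → 60 extensions
  placing 4:c first → 60 extensions
total linear extensions = 210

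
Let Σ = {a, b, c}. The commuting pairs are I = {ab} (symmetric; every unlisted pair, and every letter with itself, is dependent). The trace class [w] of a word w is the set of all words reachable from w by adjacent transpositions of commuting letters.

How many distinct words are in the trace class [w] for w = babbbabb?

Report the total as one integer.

0(b) covers ∅
1(a) covers ∅
2(b) covers 0:b
3(b) covers 2:b
4(b) covers 3:b
5(a) covers 1:a
6(b) covers 4:b
7(b) covers 6:b
floor of heap: 0:b, 1:a
completions by unplaced set U, small U first (add the entries for U minus each lowest piece of U):
  |U|=1: {5}:1  {7}:1
  |U|=2: {1,5}:1  {5,7}:2  {6,7}:1
  |U|=3: {1,5,7}:3  {4,6,7}:1  {5,6,7}:3
  |U|=4: {1,5,6,7}:6  {3,4,6,7}:1  {4,5,6,7}:4
  |U|=5: {1,4,5,6,7}:10  {2,3,4,6,7}:1  {3,4,5,6,7}:5
  |U|=6: {0,2,3,4,6,7}:1  {1,3,4,5,6,7}:15  {2,3,4,5,6,7}:6
  start at 0(b): 21
  start at 1(a): 7
sum over floor = 28

28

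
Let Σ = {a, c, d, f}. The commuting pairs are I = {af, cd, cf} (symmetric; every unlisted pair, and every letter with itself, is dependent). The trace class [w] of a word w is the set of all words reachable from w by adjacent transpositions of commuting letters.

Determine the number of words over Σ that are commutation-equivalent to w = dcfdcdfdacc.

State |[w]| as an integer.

#0=d has no predecessor
#1=c has no predecessor
#2=f depends on [0:d]
#3=d depends on [2:f]
#4=c depends on [1:c]
#5=d depends on [3:d]
#6=f depends on [5:d]
#7=d depends on [6:f]
#8=a depends on [4:c, 7:d]
#9=c depends on [8:a]
#10=c depends on [9:c]
sources: [0:d, 1:c]
N(rest) = Σ N(rest − s) over sources s of rest; N(one piece) = 1:
  size 1 → [10]=1
  size 2 → [9,10]=1
  size 3 → [8,9,10]=1
  size 4 → [4,8,9,10]=1  [7,8,9,10]=1
  size 5 → [1,4,8,9,10]=1  [4,7,8,9,10]=2  [6,7,8,9,10]=1
  size 6 → [1,4,7,8,9,10]=3  [4,6,7,8,9,10]=3  [5,6,7,8,9,10]=1
  size 7 → [1,4,6,7,8,9,10]=6  [3,5,6,7,8,9,10]=1  [4,5,6,7,8,9,10]=4
  size 8 → [1,4,5,6,7,8,9,10]=10  [2,3,5,6,7,8,9,10]=1  [3,4,5,6,7,8,9,10]=5
  size 9 → [0,2,3,5,6,7,8,9,10]=1  [1,3,4,5,6,7,8,9,10]=15  [2,3,4,5,6,7,8,9,10]=6
  first=0(d) contributes 21
  first=1(c) contributes 7
|[w]| = 28

28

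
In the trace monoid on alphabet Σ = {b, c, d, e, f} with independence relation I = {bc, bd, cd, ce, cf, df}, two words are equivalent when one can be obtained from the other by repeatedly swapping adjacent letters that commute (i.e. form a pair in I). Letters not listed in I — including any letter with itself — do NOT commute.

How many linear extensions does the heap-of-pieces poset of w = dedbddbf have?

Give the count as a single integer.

20

#0=d has no predecessor
#1=e depends on [0:d]
#2=d depends on [1:e]
#3=b depends on [1:e]
#4=d depends on [2:d]
#5=d depends on [4:d]
#6=b depends on [3:b]
#7=f depends on [6:b]
sources: [0:d]
N(rest) = Σ N(rest − s) over sources s of rest; N(one piece) = 1:
  size 1 → [5]=1  [7]=1
  size 2 → [4,5]=1  [5,7]=2  [6,7]=1
  size 3 → [2,4,5]=1  [3,6,7]=1  [4,5,7]=3  [5,6,7]=3
  size 4 → [2,4,5,7]=4  [3,5,6,7]=4  [4,5,6,7]=6
  size 5 → [2,4,5,6,7]=10  [3,4,5,6,7]=10
  size 6 → [2,3,4,5,6,7]=20
  first=0(d) contributes 20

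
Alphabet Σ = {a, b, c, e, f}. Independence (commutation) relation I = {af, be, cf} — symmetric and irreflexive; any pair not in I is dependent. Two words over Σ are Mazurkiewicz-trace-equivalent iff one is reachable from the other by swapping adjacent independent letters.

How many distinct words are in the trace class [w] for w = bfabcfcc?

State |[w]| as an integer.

8

drop 0:b onto floor
drop 1:f onto {0:b}
drop 2:a onto {0:b}
drop 3:b onto {1:f, 2:a}
drop 4:c onto {3:b}
drop 5:f onto {3:b}
drop 6:c onto {4:c}
drop 7:c onto {6:c}
ground layer = {0:b}
drop-orders for the pieces not yet dropped (sum over which currently-grounded one goes next):
  1 to go: {5} 1  {7} 1
  2 to go: {5,7} 2  {6,7} 1
  3 to go: {4,6,7} 1  {5,6,7} 3
  4 to go: {4,5,6,7} 4
  5 to go: {3,4,5,6,7} 4
  6 to go: {1,3,4,5,6,7} 4  {2,3,4,5,6,7} 4
  if 0:b drops first: 8 orders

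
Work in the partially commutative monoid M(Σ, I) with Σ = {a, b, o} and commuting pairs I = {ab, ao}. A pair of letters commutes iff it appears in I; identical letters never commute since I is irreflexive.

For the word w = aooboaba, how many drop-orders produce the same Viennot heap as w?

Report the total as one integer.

56

drop 0:a onto floor
drop 1:o onto floor
drop 2:o onto {1:o}
drop 3:b onto {2:o}
drop 4:o onto {3:b}
drop 5:a onto {0:a}
drop 6:b onto {4:o}
drop 7:a onto {5:a}
ground layer = {0:a, 1:o}
drop-orders for the pieces not yet dropped (sum over which currently-grounded one goes next):
  1 to go: {6} 1  {7} 1
  2 to go: {4,6} 1  {5,7} 1  {6,7} 2
  3 to go: {0,5,7} 1  {3,4,6} 1  {4,6,7} 3  {5,6,7} 3
  4 to go: {0,5,6,7} 4  {2,3,4,6} 1  {3,4,6,7} 4  {4,5,6,7} 6
  5 to go: {0,4,5,6,7} 10  {1,2,3,4,6} 1  {2,3,4,6,7} 5  {3,4,5,6,7} 10
  6 to go: {0,3,4,5,6,7} 20  {1,2,3,4,6,7} 6  {2,3,4,5,6,7} 15
  if 0:a drops first: 21 orders
  if 1:o drops first: 35 orders
heap linearizations: 56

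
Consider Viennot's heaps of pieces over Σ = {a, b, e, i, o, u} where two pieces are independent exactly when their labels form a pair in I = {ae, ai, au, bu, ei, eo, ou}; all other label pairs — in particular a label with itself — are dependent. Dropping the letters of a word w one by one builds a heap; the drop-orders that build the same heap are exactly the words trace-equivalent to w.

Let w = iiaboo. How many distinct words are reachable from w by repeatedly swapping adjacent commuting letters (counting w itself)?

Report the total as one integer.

3

#0=i has no predecessor
#1=i depends on [0:i]
#2=a has no predecessor
#3=b depends on [1:i, 2:a]
#4=o depends on [3:b]
#5=o depends on [4:o]
sources: [0:i, 2:a]
N(rest) = Σ N(rest − s) over sources s of rest; N(one piece) = 1:
  size 1 → [5]=1
  size 2 → [4,5]=1
  size 3 → [3,4,5]=1
  size 4 → [1,3,4,5]=1  [2,3,4,5]=1
  first=0(i) contributes 2
  first=2(a) contributes 1
|[w]| = 3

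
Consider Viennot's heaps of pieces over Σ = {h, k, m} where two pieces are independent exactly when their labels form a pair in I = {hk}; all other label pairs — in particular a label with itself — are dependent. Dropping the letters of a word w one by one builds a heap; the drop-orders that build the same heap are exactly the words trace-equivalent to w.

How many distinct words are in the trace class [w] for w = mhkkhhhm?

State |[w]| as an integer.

piece 0:m — minimal
piece 1:h rests on {0:m}
piece 2:k rests on {0:m}
piece 3:k rests on {2:k}
piece 4:h rests on {1:h}
piece 5:h rests on {4:h}
piece 6:h rests on {5:h}
piece 7:m rests on {3:k, 6:h}
minimal pieces: {0:m}
ways to finish when only these pieces remain (= sum over removing one remaining piece with nothing left below it):
  1 left: {7}→1
  2 left: {3,7}→1  {6,7}→1
  3 left: {2,3,7}→1  {3,6,7}→2  {5,6,7}→1
  4 left: {2,3,6,7}→3  {3,5,6,7}→3  {4,5,6,7}→1
  5 left: {1,4,5,6,7}→1  {2,3,5,6,7}→6  {3,4,5,6,7}→4
  6 left: {1,3,4,5,6,7}→5  {2,3,4,5,6,7}→10
  placing 0:m first → 15 extensions

15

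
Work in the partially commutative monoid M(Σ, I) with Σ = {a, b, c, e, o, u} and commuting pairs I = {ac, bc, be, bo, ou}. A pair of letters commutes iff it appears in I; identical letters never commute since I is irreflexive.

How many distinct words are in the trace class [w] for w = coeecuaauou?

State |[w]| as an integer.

3

#0=c has no predecessor
#1=o depends on [0:c]
#2=e depends on [1:o]
#3=e depends on [2:e]
#4=c depends on [3:e]
#5=u depends on [4:c]
#6=a depends on [5:u]
#7=a depends on [6:a]
#8=u depends on [7:a]
#9=o depends on [7:a]
#10=u depends on [8:u]
sources: [0:c]
N(rest) = Σ N(rest − s) over sources s of rest; N(one piece) = 1:
  size 1 → [9]=1  [10]=1
  size 2 → [8,10]=1  [9,10]=2
  size 3 → [8,9,10]=3
  size 4 → [7,8,9,10]=3
  size 5 → [6,7,8,9,10]=3
  size 6 → [5,6,7,8,9,10]=3
  size 7 → [4,5,6,7,8,9,10]=3
  size 8 → [3,4,5,6,7,8,9,10]=3
  size 9 → [2,3,4,5,6,7,8,9,10]=3
  first=0(c) contributes 3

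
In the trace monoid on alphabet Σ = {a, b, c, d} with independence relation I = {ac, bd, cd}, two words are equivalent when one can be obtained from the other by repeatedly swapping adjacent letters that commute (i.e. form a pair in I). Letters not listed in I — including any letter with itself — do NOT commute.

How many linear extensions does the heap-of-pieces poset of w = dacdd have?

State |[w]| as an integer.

drop 0:d onto floor
drop 1:a onto {0:d}
drop 2:c onto floor
drop 3:d onto {1:a}
drop 4:d onto {3:d}
ground layer = {0:d, 2:c}
drop-orders for the pieces not yet dropped (sum over which currently-grounded one goes next):
  1 to go: {2} 1  {4} 1
  2 to go: {2,4} 2  {3,4} 1
  3 to go: {1,3,4} 1  {2,3,4} 3
  if 0:d drops first: 4 orders
  if 2:c drops first: 1 orders
heap linearizations: 5

5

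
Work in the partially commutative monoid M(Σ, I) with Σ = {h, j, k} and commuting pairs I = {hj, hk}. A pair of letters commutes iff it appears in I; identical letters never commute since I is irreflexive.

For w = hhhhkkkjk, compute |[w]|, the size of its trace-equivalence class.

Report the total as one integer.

#0=h has no predecessor
#1=h depends on [0:h]
#2=h depends on [1:h]
#3=h depends on [2:h]
#4=k has no predecessor
#5=k depends on [4:k]
#6=k depends on [5:k]
#7=j depends on [6:k]
#8=k depends on [7:j]
sources: [0:h, 4:k]
N(rest) = Σ N(rest − s) over sources s of rest; N(one piece) = 1:
  size 1 → [3]=1  [8]=1
  size 2 → [2,3]=1  [3,8]=2  [7,8]=1
  size 3 → [1,2,3]=1  [2,3,8]=3  [3,7,8]=3  [6,7,8]=1
  size 4 → [0,1,2,3]=1  [1,2,3,8]=4  [2,3,7,8]=6  [3,6,7,8]=4  [5,6,7,8]=1
  size 5 → [0,1,2,3,8]=5  [1,2,3,7,8]=10  [2,3,6,7,8]=10  [3,5,6,7,8]=5  [4,5,6,7,8]=1
  size 6 → [0,1,2,3,7,8]=15  [1,2,3,6,7,8]=20  [2,3,5,6,7,8]=15  [3,4,5,6,7,8]=6
  size 7 → [0,1,2,3,6,7,8]=35  [1,2,3,5,6,7,8]=35  [2,3,4,5,6,7,8]=21
  first=0(h) contributes 56
  first=4(k) contributes 70
|[w]| = 126

126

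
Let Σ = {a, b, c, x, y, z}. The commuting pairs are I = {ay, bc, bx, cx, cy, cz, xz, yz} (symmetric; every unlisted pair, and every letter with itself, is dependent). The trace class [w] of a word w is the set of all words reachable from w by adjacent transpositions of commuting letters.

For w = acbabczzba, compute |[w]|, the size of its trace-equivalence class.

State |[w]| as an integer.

drop 0:a onto floor
drop 1:c onto {0:a}
drop 2:b onto {0:a}
drop 3:a onto {1:c, 2:b}
drop 4:b onto {3:a}
drop 5:c onto {3:a}
drop 6:z onto {4:b}
drop 7:z onto {6:z}
drop 8:b onto {7:z}
drop 9:a onto {5:c, 8:b}
ground layer = {0:a}
drop-orders for the pieces not yet dropped (sum over which currently-grounded one goes next):
  1 to go: {9} 1
  2 to go: {5,9} 1  {8,9} 1
  3 to go: {5,8,9} 2  {7,8,9} 1
  4 to go: {5,7,8,9} 3  {6,7,8,9} 1
  5 to go: {4,6,7,8,9} 1  {5,6,7,8,9} 4
  6 to go: {4,5,6,7,8,9} 5
  7 to go: {3,4,5,6,7,8,9} 5
  8 to go: {1,3,4,5,6,7,8,9} 5  {2,3,4,5,6,7,8,9} 5
  if 0:a drops first: 10 orders

10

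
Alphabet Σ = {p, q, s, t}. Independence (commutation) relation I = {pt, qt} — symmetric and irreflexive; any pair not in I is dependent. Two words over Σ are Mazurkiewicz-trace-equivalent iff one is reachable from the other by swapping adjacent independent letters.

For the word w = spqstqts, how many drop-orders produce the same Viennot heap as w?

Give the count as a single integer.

3

0(s) covers ∅
1(p) covers 0:s
2(q) covers 1:p
3(s) covers 2:q
4(t) covers 3:s
5(q) covers 3:s
6(t) covers 4:t
7(s) covers 5:q, 6:t
floor of heap: 0:s
completions by unplaced set U, small U first (add the entries for U minus each lowest piece of U):
  |U|=1: {7}:1
  |U|=2: {5,7}:1  {6,7}:1
  |U|=3: {4,6,7}:1  {5,6,7}:2
  |U|=4: {4,5,6,7}:3
  |U|=5: {3,4,5,6,7}:3
  |U|=6: {2,3,4,5,6,7}:3
  start at 0(s): 3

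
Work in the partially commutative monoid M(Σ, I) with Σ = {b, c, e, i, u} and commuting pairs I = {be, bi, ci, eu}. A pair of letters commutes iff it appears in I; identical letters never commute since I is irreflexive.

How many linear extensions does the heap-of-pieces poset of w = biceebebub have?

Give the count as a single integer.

135

0(b) covers ∅
1(i) covers ∅
2(c) covers 0:b
3(e) covers 1:i, 2:c
4(e) covers 3:e
5(b) covers 2:c
6(e) covers 4:e
7(b) covers 5:b
8(u) covers 1:i, 7:b
9(b) covers 8:u
floor of heap: 0:b, 1:i
completions by unplaced set U, small U first (add the entries for U minus each lowest piece of U):
  |U|=1: {6}:1  {9}:1
  |U|=2: {4,6}:1  {6,9}:2  {8,9}:1
  |U|=3: {3,4,6}:1  {4,6,9}:3  {6,8,9}:3  {7,8,9}:1
  |U|=4: {3,4,6,9}:4  {4,6,8,9}:6  {5,7,8,9}:1  {6,7,8,9}:4
  |U|=5: {3,4,6,8,9}:10  {4,6,7,8,9}:10  {5,6,7,8,9}:5
  |U|=6: {1,3,4,6,8,9}:10  {3,4,6,7,8,9}:20  {4,5,6,7,8,9}:15
  |U|=7: {1,3,4,6,7,8,9}:30  {3,4,5,6,7,8,9}:35
  |U|=8: {1,3,4,5,6,7,8,9}:65  {2,3,4,5,6,7,8,9}:35
  start at 0(b): 100
  start at 1(i): 35
sum over floor = 135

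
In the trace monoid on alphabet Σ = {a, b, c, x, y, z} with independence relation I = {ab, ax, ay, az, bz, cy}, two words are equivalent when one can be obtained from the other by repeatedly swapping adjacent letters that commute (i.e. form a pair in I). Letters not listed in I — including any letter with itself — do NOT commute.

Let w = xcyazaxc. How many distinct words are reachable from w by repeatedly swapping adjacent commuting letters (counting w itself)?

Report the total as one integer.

16

#0=x has no predecessor
#1=c depends on [0:x]
#2=y depends on [0:x]
#3=a depends on [1:c]
#4=z depends on [1:c, 2:y]
#5=a depends on [3:a]
#6=x depends on [4:z]
#7=c depends on [5:a, 6:x]
sources: [0:x]
N(rest) = Σ N(rest − s) over sources s of rest; N(one piece) = 1:
  size 1 → [7]=1
  size 2 → [5,7]=1  [6,7]=1
  size 3 → [3,5,7]=1  [4,6,7]=1  [5,6,7]=2
  size 4 → [2,4,6,7]=1  [3,5,6,7]=3  [4,5,6,7]=3
  size 5 → [2,4,5,6,7]=4  [3,4,5,6,7]=6
  size 6 → [1,3,4,5,6,7]=6  [2,3,4,5,6,7]=10
  first=0(x) contributes 16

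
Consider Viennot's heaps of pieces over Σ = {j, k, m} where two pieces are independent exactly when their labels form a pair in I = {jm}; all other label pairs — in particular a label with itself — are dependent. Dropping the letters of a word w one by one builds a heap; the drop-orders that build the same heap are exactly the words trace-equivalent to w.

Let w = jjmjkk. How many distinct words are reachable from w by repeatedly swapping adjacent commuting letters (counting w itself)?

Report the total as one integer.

4

piece 0:j — minimal
piece 1:j rests on {0:j}
piece 2:m — minimal
piece 3:j rests on {1:j}
piece 4:k rests on {2:m, 3:j}
piece 5:k rests on {4:k}
minimal pieces: {0:j, 2:m}
ways to finish when only these pieces remain (= sum over removing one remaining piece with nothing left below it):
  1 left: {5}→1
  2 left: {4,5}→1
  3 left: {2,4,5}→1  {3,4,5}→1
  4 left: {1,3,4,5}→1  {2,3,4,5}→2
  placing 0:j first → 3 extensions
  placing 2:m first → 1 extensions
total linear extensions = 4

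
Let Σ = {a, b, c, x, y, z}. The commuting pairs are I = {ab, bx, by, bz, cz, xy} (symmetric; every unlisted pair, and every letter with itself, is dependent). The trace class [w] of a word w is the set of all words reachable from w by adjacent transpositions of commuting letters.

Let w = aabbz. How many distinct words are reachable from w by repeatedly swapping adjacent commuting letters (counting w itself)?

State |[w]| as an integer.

drop 0:a onto floor
drop 1:a onto {0:a}
drop 2:b onto floor
drop 3:b onto {2:b}
drop 4:z onto {1:a}
ground layer = {0:a, 2:b}
drop-orders for the pieces not yet dropped (sum over which currently-grounded one goes next):
  1 to go: {3} 1  {4} 1
  2 to go: {1,4} 1  {2,3} 1  {3,4} 2
  3 to go: {0,1,4} 1  {1,3,4} 3  {2,3,4} 3
  if 0:a drops first: 6 orders
  if 2:b drops first: 4 orders
heap linearizations: 10

10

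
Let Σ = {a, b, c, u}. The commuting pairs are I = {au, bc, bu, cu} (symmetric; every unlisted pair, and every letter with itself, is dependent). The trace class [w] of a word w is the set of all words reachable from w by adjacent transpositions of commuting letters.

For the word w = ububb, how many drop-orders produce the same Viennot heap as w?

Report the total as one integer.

10

drop 0:u onto floor
drop 1:b onto floor
drop 2:u onto {0:u}
drop 3:b onto {1:b}
drop 4:b onto {3:b}
ground layer = {0:u, 1:b}
drop-orders for the pieces not yet dropped (sum over which currently-grounded one goes next):
  1 to go: {2} 1  {4} 1
  2 to go: {0,2} 1  {2,4} 2  {3,4} 1
  3 to go: {0,2,4} 3  {1,3,4} 1  {2,3,4} 3
  if 0:u drops first: 4 orders
  if 1:b drops first: 6 orders
heap linearizations: 10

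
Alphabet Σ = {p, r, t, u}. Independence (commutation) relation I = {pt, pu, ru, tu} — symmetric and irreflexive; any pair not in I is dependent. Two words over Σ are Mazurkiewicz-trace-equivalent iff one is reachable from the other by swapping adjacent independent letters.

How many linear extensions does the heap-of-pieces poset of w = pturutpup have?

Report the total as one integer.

#0=p has no predecessor
#1=t has no predecessor
#2=u has no predecessor
#3=r depends on [0:p, 1:t]
#4=u depends on [2:u]
#5=t depends on [3:r]
#6=p depends on [3:r]
#7=u depends on [4:u]
#8=p depends on [6:p]
sources: [0:p, 1:t, 2:u]
N(rest) = Σ N(rest − s) over sources s of rest; N(one piece) = 1:
  size 1 → [5]=1  [7]=1  [8]=1
  size 2 → [4,7]=1  [5,7]=2  [5,8]=2  [6,8]=1  [7,8]=2
  size 3 → [2,4,7]=1  [4,5,7]=3  [4,7,8]=3  [5,6,8]=3  [5,7,8]=6  [6,7,8]=3
  size 4 → [2,4,5,7]=4  [2,4,7,8]=4  [3,5,6,8]=3  [4,5,7,8]=12  [4,6,7,8]=6  [5,6,7,8]=12
  size 5 → [0,3,5,6,8]=3  [1,3,5,6,8]=3  [2,4,5,7,8]=20  [2,4,6,7,8]=10  [3,5,6,7,8]=15  [4,5,6,7,8]=30
  size 6 → [0,1,3,5,6,8]=6  [0,3,5,6,7,8]=18  [1,3,5,6,7,8]=18  [2,4,5,6,7,8]=60  [3,4,5,6,7,8]=45
  size 7 → [0,1,3,5,6,7,8]=42  [0,3,4,5,6,7,8]=63  [1,3,4,5,6,7,8]=63  [2,3,4,5,6,7,8]=105
  first=0(p) contributes 168
  first=1(t) contributes 168
  first=2(u) contributes 168
|[w]| = 504

504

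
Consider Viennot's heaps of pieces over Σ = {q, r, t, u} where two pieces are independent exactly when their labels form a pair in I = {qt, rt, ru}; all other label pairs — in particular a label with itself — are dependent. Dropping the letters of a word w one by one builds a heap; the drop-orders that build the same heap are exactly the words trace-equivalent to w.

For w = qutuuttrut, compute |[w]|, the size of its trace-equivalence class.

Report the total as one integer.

9

#0=q has no predecessor
#1=u depends on [0:q]
#2=t depends on [1:u]
#3=u depends on [2:t]
#4=u depends on [3:u]
#5=t depends on [4:u]
#6=t depends on [5:t]
#7=r depends on [0:q]
#8=u depends on [6:t]
#9=t depends on [8:u]
sources: [0:q]
N(rest) = Σ N(rest − s) over sources s of rest; N(one piece) = 1:
  size 1 → [7]=1  [9]=1
  size 2 → [7,9]=2  [8,9]=1
  size 3 → [6,8,9]=1  [7,8,9]=3
  size 4 → [5,6,8,9]=1  [6,7,8,9]=4
  size 5 → [4,5,6,8,9]=1  [5,6,7,8,9]=5
  size 6 → [3,4,5,6,8,9]=1  [4,5,6,7,8,9]=6
  size 7 → [2,3,4,5,6,8,9]=1  [3,4,5,6,7,8,9]=7
  size 8 → [1,2,3,4,5,6,8,9]=1  [2,3,4,5,6,7,8,9]=8
  first=0(q) contributes 9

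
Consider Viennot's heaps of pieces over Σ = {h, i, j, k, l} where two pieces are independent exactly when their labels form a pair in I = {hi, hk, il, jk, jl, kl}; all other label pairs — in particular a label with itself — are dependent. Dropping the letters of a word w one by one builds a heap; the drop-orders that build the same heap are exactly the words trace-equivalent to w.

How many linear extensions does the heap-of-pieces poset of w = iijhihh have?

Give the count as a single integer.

piece 0:i — minimal
piece 1:i rests on {0:i}
piece 2:j rests on {1:i}
piece 3:h rests on {2:j}
piece 4:i rests on {2:j}
piece 5:h rests on {3:h}
piece 6:h rests on {5:h}
minimal pieces: {0:i}
ways to finish when only these pieces remain (= sum over removing one remaining piece with nothing left below it):
  1 left: {4}→1  {6}→1
  2 left: {4,6}→2  {5,6}→1
  3 left: {3,5,6}→1  {4,5,6}→3
  4 left: {3,4,5,6}→4
  5 left: {2,3,4,5,6}→4
  placing 0:i first → 4 extensions

4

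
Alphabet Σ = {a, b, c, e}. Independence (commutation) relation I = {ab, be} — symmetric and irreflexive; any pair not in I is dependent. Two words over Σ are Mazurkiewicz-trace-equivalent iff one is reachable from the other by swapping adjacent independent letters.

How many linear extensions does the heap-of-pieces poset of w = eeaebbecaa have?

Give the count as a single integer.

21

drop 0:e onto floor
drop 1:e onto {0:e}
drop 2:a onto {1:e}
drop 3:e onto {2:a}
drop 4:b onto floor
drop 5:b onto {4:b}
drop 6:e onto {3:e}
drop 7:c onto {5:b, 6:e}
drop 8:a onto {7:c}
drop 9:a onto {8:a}
ground layer = {0:e, 4:b}
drop-orders for the pieces not yet dropped (sum over which currently-grounded one goes next):
  1 to go: {9} 1
  2 to go: {8,9} 1
  3 to go: {7,8,9} 1
  4 to go: {5,7,8,9} 1  {6,7,8,9} 1
  5 to go: {3,6,7,8,9} 1  {4,5,7,8,9} 1  {5,6,7,8,9} 2
  6 to go: {2,3,6,7,8,9} 1  {3,5,6,7,8,9} 3  {4,5,6,7,8,9} 3
  7 to go: {1,2,3,6,7,8,9} 1  {2,3,5,6,7,8,9} 4  {3,4,5,6,7,8,9} 6
  8 to go: {0,1,2,3,6,7,8,9} 1  {1,2,3,5,6,7,8,9} 5  {2,3,4,5,6,7,8,9} 10
  if 0:e drops first: 15 orders
  if 4:b drops first: 6 orders
heap linearizations: 21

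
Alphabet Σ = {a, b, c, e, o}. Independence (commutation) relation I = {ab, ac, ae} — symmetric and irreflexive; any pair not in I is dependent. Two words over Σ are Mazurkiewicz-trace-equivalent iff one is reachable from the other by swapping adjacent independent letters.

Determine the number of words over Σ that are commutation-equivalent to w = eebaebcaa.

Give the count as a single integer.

84

0(e) covers ∅
1(e) covers 0:e
2(b) covers 1:e
3(a) covers ∅
4(e) covers 2:b
5(b) covers 4:e
6(c) covers 5:b
7(a) covers 3:a
8(a) covers 7:a
floor of heap: 0:e, 3:a
completions by unplaced set U, small U first (add the entries for U minus each lowest piece of U):
  |U|=1: {6}:1  {8}:1
  |U|=2: {5,6}:1  {6,8}:2  {7,8}:1
  |U|=3: {3,7,8}:1  {4,5,6}:1  {5,6,8}:3  {6,7,8}:3
  |U|=4: {2,4,5,6}:1  {3,6,7,8}:4  {4,5,6,8}:4  {5,6,7,8}:6
  |U|=5: {1,2,4,5,6}:1  {2,4,5,6,8}:5  {3,5,6,7,8}:10  {4,5,6,7,8}:10
  |U|=6: {0,1,2,4,5,6}:1  {1,2,4,5,6,8}:6  {2,4,5,6,7,8}:15  {3,4,5,6,7,8}:20
  |U|=7: {0,1,2,4,5,6,8}:7  {1,2,4,5,6,7,8}:21  {2,3,4,5,6,7,8}:35
  start at 0(e): 56
  start at 3(a): 28
sum over floor = 84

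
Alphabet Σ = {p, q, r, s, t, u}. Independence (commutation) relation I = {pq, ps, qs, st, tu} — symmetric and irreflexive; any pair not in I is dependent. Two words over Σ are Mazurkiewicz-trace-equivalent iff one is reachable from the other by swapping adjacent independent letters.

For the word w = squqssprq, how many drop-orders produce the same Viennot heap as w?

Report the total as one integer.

24

drop 0:s onto floor
drop 1:q onto floor
drop 2:u onto {0:s, 1:q}
drop 3:q onto {2:u}
drop 4:s onto {2:u}
drop 5:s onto {4:s}
drop 6:p onto {2:u}
drop 7:r onto {3:q, 5:s, 6:p}
drop 8:q onto {7:r}
ground layer = {0:s, 1:q}
drop-orders for the pieces not yet dropped (sum over which currently-grounded one goes next):
  1 to go: {8} 1
  2 to go: {7,8} 1
  3 to go: {3,7,8} 1  {5,7,8} 1  {6,7,8} 1
  4 to go: {3,5,7,8} 2  {3,6,7,8} 2  {4,5,7,8} 1  {5,6,7,8} 2
  5 to go: {3,4,5,7,8} 3  {3,5,6,7,8} 6  {4,5,6,7,8} 3
  6 to go: {3,4,5,6,7,8} 12
  7 to go: {2,3,4,5,6,7,8} 12
  if 0:s drops first: 12 orders
  if 1:q drops first: 12 orders
heap linearizations: 24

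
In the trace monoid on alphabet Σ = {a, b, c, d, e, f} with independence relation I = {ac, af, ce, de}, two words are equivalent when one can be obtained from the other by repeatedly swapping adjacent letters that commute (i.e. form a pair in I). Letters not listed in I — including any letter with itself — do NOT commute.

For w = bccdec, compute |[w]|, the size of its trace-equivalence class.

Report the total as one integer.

piece 0:b — minimal
piece 1:c rests on {0:b}
piece 2:c rests on {1:c}
piece 3:d rests on {2:c}
piece 4:e rests on {0:b}
piece 5:c rests on {3:d}
minimal pieces: {0:b}
ways to finish when only these pieces remain (= sum over removing one remaining piece with nothing left below it):
  1 left: {4}→1  {5}→1
  2 left: {3,5}→1  {4,5}→2
  3 left: {2,3,5}→1  {3,4,5}→3
  4 left: {1,2,3,5}→1  {2,3,4,5}→4
  placing 0:b first → 5 extensions

5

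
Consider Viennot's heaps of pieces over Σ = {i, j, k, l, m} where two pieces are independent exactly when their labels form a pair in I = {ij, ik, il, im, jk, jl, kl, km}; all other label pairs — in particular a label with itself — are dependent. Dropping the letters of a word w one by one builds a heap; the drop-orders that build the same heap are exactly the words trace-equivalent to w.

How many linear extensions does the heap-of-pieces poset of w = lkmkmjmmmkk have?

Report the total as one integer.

330

drop 0:l onto floor
drop 1:k onto floor
drop 2:m onto {0:l}
drop 3:k onto {1:k}
drop 4:m onto {2:m}
drop 5:j onto {4:m}
drop 6:m onto {5:j}
drop 7:m onto {6:m}
drop 8:m onto {7:m}
drop 9:k onto {3:k}
drop 10:k onto {9:k}
ground layer = {0:l, 1:k}
drop-orders for the pieces not yet dropped (sum over which currently-grounded one goes next):
  1 to go: {8} 1  {10} 1
  2 to go: {7,8} 1  {8,10} 2  {9,10} 1
  3 to go: {3,9,10} 1  {6,7,8} 1  {7,8,10} 3  {8,9,10} 3
  4 to go: {1,3,9,10} 1  {3,8,9,10} 4  {5,6,7,8} 1  {6,7,8,10} 4  {7,8,9,10} 6
  5 to go: {1,3,8,9,10} 5  {3,7,8,9,10} 10  {4,5,6,7,8} 1  {5,6,7,8,10} 5  {6,7,8,9,10} 10
  6 to go: {1,3,7,8,9,10} 15  {2,4,5,6,7,8} 1  {3,6,7,8,9,10} 20  {4,5,6,7,8,10} 6  {5,6,7,8,9,10} 15
  7 to go: {0,2,4,5,6,7,8} 1  {1,3,6,7,8,9,10} 35  {2,4,5,6,7,8,10} 7  {3,5,6,7,8,9,10} 35  {4,5,6,7,8,9,10} 21
  8 to go: {0,2,4,5,6,7,8,10} 8  {1,3,5,6,7,8,9,10} 70  {2,4,5,6,7,8,9,10} 28  {3,4,5,6,7,8,9,10} 56
  9 to go: {0,2,4,5,6,7,8,9,10} 36  {1,3,4,5,6,7,8,9,10} 126  {2,3,4,5,6,7,8,9,10} 84
  if 0:l drops first: 210 orders
  if 1:k drops first: 120 orders
heap linearizations: 330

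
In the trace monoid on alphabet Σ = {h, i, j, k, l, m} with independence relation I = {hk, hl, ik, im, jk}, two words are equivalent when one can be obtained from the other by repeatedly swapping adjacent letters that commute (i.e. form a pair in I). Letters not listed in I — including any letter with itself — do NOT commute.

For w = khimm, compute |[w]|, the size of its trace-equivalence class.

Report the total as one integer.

7

drop 0:k onto floor
drop 1:h onto floor
drop 2:i onto {1:h}
drop 3:m onto {0:k, 1:h}
drop 4:m onto {3:m}
ground layer = {0:k, 1:h}
drop-orders for the pieces not yet dropped (sum over which currently-grounded one goes next):
  1 to go: {2} 1  {4} 1
  2 to go: {2,4} 2  {3,4} 1
  3 to go: {0,3,4} 1  {2,3,4} 3
  if 0:k drops first: 3 orders
  if 1:h drops first: 4 orders
heap linearizations: 7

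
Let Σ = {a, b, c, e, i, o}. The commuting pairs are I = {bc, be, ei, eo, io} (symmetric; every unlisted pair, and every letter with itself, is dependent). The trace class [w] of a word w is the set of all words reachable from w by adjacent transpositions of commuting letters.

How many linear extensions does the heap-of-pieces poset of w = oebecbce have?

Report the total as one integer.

0(o) covers ∅
1(e) covers ∅
2(b) covers 0:o
3(e) covers 1:e
4(c) covers 0:o, 3:e
5(b) covers 2:b
6(c) covers 4:c
7(e) covers 6:c
floor of heap: 0:o, 1:e
completions by unplaced set U, small U first (add the entries for U minus each lowest piece of U):
  |U|=1: {5}:1  {7}:1
  |U|=2: {2,5}:1  {5,7}:2  {6,7}:1
  |U|=3: {2,5,7}:3  {4,6,7}:1  {5,6,7}:3
  |U|=4: {2,5,6,7}:6  {3,4,6,7}:1  {4,5,6,7}:4
  |U|=5: {1,3,4,6,7}:1  {2,4,5,6,7}:10  {3,4,5,6,7}:5
  |U|=6: {0,2,4,5,6,7}:10  {1,3,4,5,6,7}:6  {2,3,4,5,6,7}:15
  start at 0(o): 21
  start at 1(e): 25
sum over floor = 46

46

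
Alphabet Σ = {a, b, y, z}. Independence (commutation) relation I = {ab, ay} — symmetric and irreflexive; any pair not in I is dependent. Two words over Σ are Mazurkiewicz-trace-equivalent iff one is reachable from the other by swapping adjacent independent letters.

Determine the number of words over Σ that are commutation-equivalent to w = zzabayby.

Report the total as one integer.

#0=z has no predecessor
#1=z depends on [0:z]
#2=a depends on [1:z]
#3=b depends on [1:z]
#4=a depends on [2:a]
#5=y depends on [3:b]
#6=b depends on [5:y]
#7=y depends on [6:b]
sources: [0:z]
N(rest) = Σ N(rest − s) over sources s of rest; N(one piece) = 1:
  size 1 → [4]=1  [7]=1
  size 2 → [2,4]=1  [4,7]=2  [6,7]=1
  size 3 → [2,4,7]=3  [4,6,7]=3  [5,6,7]=1
  size 4 → [2,4,6,7]=6  [3,5,6,7]=1  [4,5,6,7]=4
  size 5 → [2,4,5,6,7]=10  [3,4,5,6,7]=5
  size 6 → [2,3,4,5,6,7]=15
  first=0(z) contributes 15

15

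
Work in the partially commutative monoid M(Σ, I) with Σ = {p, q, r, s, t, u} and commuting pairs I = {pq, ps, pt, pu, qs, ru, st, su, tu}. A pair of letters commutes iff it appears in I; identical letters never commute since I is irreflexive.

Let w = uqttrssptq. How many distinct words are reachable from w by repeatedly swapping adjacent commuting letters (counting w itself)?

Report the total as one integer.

drop 0:u onto floor
drop 1:q onto {0:u}
drop 2:t onto {1:q}
drop 3:t onto {2:t}
drop 4:r onto {3:t}
drop 5:s onto {4:r}
drop 6:s onto {5:s}
drop 7:p onto {4:r}
drop 8:t onto {4:r}
drop 9:q onto {8:t}
ground layer = {0:u}
drop-orders for the pieces not yet dropped (sum over which currently-grounded one goes next):
  1 to go: {6} 1  {7} 1  {9} 1
  2 to go: {5,6} 1  {6,7} 2  {6,9} 2  {7,9} 2  {8,9} 1
  3 to go: {5,6,7} 3  {5,6,9} 3  {6,7,9} 6  {6,8,9} 3  {7,8,9} 3
  4 to go: {5,6,7,9} 12  {5,6,8,9} 6  {6,7,8,9} 12
  5 to go: {5,6,7,8,9} 30
  6 to go: {4,5,6,7,8,9} 30
  7 to go: {3,4,5,6,7,8,9} 30
  8 to go: {2,3,4,5,6,7,8,9} 30
  if 0:u drops first: 30 orders

30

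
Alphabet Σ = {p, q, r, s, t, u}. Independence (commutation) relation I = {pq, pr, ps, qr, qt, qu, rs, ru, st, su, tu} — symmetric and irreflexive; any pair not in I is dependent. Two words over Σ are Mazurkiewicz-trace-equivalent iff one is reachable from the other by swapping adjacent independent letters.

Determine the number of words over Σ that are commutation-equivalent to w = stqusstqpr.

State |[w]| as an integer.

drop 0:s onto floor
drop 1:t onto floor
drop 2:q onto {0:s}
drop 3:u onto floor
drop 4:s onto {2:q}
drop 5:s onto {4:s}
drop 6:t onto {1:t}
drop 7:q onto {5:s}
drop 8:p onto {3:u, 6:t}
drop 9:r onto {6:t}
ground layer = {0:s, 1:t, 3:u}
drop-orders for the pieces not yet dropped (sum over which currently-grounded one goes next):
  1 to go: {7} 1  {8} 1  {9} 1
  2 to go: {3,8} 1  {5,7} 1  {7,8} 2  {7,9} 2  {8,9} 2
  3 to go: {3,7,8} 3  {3,8,9} 3  {4,5,7} 1  {5,7,8} 3  {5,7,9} 3  {6,8,9} 2  {7,8,9} 6
  4 to go: {1,6,8,9} 2  {2,4,5,7} 1  {3,5,7,8} 6  {3,6,8,9} 5  {3,7,8,9} 12  {4,5,7,8} 4  {4,5,7,9} 4  {5,7,8,9} 12  {6,7,8,9} 8
  5 to go: {0,2,4,5,7} 1  {1,3,6,8,9} 7  {1,6,7,8,9} 10  {2,4,5,7,8} 5  {2,4,5,7,9} 5  {3,4,5,7,8} 10  {3,5,7,8,9} 30  {3,6,7,8,9} 25  {4,5,7,8,9} 20  {5,6,7,8,9} 20
  6 to go: {0,2,4,5,7,8} 6  {0,2,4,5,7,9} 6  {1,3,6,7,8,9} 42  {1,5,6,7,8,9} 30  {2,3,4,5,7,8} 15  {2,4,5,7,8,9} 30  {3,4,5,7,8,9} 60  {3,5,6,7,8,9} 75  {4,5,6,7,8,9} 40
  7 to go: {0,2,3,4,5,7,8} 21  {0,2,4,5,7,8,9} 42  {1,3,5,6,7,8,9} 147  {1,4,5,6,7,8,9} 70  {2,3,4,5,7,8,9} 105  {2,4,5,6,7,8,9} 70  {3,4,5,6,7,8,9} 175
  8 to go: {0,2,3,4,5,7,8,9} 168  {0,2,4,5,6,7,8,9} 112  {1,2,4,5,6,7,8,9} 140  {1,3,4,5,6,7,8,9} 392  {2,3,4,5,6,7,8,9} 350
  if 0:s drops first: 882 orders
  if 1:t drops first: 630 orders
  if 3:u drops first: 252 orders
heap linearizations: 1764

1764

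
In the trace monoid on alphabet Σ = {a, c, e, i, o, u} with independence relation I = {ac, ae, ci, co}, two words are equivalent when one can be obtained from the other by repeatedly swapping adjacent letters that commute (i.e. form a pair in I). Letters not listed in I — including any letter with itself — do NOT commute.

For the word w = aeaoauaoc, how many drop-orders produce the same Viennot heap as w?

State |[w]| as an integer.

#0=a has no predecessor
#1=e has no predecessor
#2=a depends on [0:a]
#3=o depends on [1:e, 2:a]
#4=a depends on [3:o]
#5=u depends on [4:a]
#6=a depends on [5:u]
#7=o depends on [6:a]
#8=c depends on [5:u]
sources: [0:a, 1:e]
N(rest) = Σ N(rest − s) over sources s of rest; N(one piece) = 1:
  size 1 → [7]=1  [8]=1
  size 2 → [6,7]=1  [7,8]=2
  size 3 → [6,7,8]=3
  size 4 → [5,6,7,8]=3
  size 5 → [4,5,6,7,8]=3
  size 6 → [3,4,5,6,7,8]=3
  size 7 → [1,3,4,5,6,7,8]=3  [2,3,4,5,6,7,8]=3
  first=0(a) contributes 6
  first=1(e) contributes 3
|[w]| = 9

9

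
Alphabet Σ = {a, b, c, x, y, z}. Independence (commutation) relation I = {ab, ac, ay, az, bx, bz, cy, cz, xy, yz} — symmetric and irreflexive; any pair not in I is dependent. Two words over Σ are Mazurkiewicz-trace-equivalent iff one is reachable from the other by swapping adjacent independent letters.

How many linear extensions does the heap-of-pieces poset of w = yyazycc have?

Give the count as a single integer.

0(y) covers ∅
1(y) covers 0:y
2(a) covers ∅
3(z) covers ∅
4(y) covers 1:y
5(c) covers ∅
6(c) covers 5:c
floor of heap: 0:y, 2:a, 3:z, 5:c
completions by unplaced set U, small U first (add the entries for U minus each lowest piece of U):
  |U|=1: {2}:1  {3}:1  {4}:1  {6}:1
  |U|=2: {1,4}:1  {2,3}:2  {2,4}:2  {2,6}:2  {3,4}:2  {3,6}:2  {4,6}:2  {5,6}:1
  |U|=3: {0,1,4}:1  {1,2,4}:3  {1,3,4}:3  {1,4,6}:3  {2,3,4}:6  {2,3,6}:6  {2,4,6}:6  {2,5,6}:3  {3,4,6}:6  {3,5,6}:3  {4,5,6}:3
  |U|=4: {0,1,2,4}:4  {0,1,3,4}:4  {0,1,4,6}:4  {1,2,3,4}:12  {1,2,4,6}:12  {1,3,4,6}:12  {1,4,5,6}:6  {2,3,4,6}:24  {2,3,5,6}:12  {2,4,5,6}:12  {3,4,5,6}:12
  |U|=5: {0,1,2,3,4}:20  {0,1,2,4,6}:20  {0,1,3,4,6}:20  {0,1,4,5,6}:10  {1,2,3,4,6}:60  {1,2,4,5,6}:30  {1,3,4,5,6}:30  {2,3,4,5,6}:60
  start at 0(y): 180
  start at 2(a): 60
  start at 3(z): 60
  start at 5(c): 120
sum over floor = 420

420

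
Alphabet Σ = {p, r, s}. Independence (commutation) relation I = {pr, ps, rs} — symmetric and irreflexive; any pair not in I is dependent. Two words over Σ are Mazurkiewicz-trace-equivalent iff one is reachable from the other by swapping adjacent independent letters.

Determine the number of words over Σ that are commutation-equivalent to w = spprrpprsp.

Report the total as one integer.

2520

#0=s has no predecessor
#1=p has no predecessor
#2=p depends on [1:p]
#3=r has no predecessor
#4=r depends on [3:r]
#5=p depends on [2:p]
#6=p depends on [5:p]
#7=r depends on [4:r]
#8=s depends on [0:s]
#9=p depends on [6:p]
sources: [0:s, 1:p, 3:r]
N(rest) = Σ N(rest − s) over sources s of rest; N(one piece) = 1:
  size 1 → [7]=1  [8]=1  [9]=1
  size 2 → [0,8]=1  [4,7]=1  [6,9]=1  [7,8]=2  [7,9]=2  [8,9]=2
  size 3 → [0,7,8]=3  [0,8,9]=3  [3,4,7]=1  [4,7,8]=3  [4,7,9]=3  [5,6,9]=1  [6,7,9]=3  [6,8,9]=3  [7,8,9]=6
  size 4 → [0,4,7,8]=6  [0,6,8,9]=6  [0,7,8,9]=12  [2,5,6,9]=1  [3,4,7,8]=4  [3,4,7,9]=4  [4,6,7,9]=6  [4,7,8,9]=12  [5,6,7,9]=4  [5,6,8,9]=4  [6,7,8,9]=12
  size 5 → [0,3,4,7,8]=10  [0,4,7,8,9]=30  [0,5,6,8,9]=10  [0,6,7,8,9]=30  [1,2,5,6,9]=1  [2,5,6,7,9]=5  [2,5,6,8,9]=5  [3,4,6,7,9]=10  [3,4,7,8,9]=20  [4,5,6,7,9]=10  [4,6,7,8,9]=30  [5,6,7,8,9]=20
  size 6 → [0,2,5,6,8,9]=15  [0,3,4,7,8,9]=60  [0,4,6,7,8,9]=90  [0,5,6,7,8,9]=60  [1,2,5,6,7,9]=6  [1,2,5,6,8,9]=6  [2,4,5,6,7,9]=15  [2,5,6,7,8,9]=30  [3,4,5,6,7,9]=20  [3,4,6,7,8,9]=60  [4,5,6,7,8,9]=60
  size 7 → [0,1,2,5,6,8,9]=21  [0,2,5,6,7,8,9]=105  [0,3,4,6,7,8,9]=210  [0,4,5,6,7,8,9]=210  [1,2,4,5,6,7,9]=21  [1,2,5,6,7,8,9]=42  [2,3,4,5,6,7,9]=35  [2,4,5,6,7,8,9]=105  [3,4,5,6,7,8,9]=140
  size 8 → [0,1,2,5,6,7,8,9]=168  [0,2,4,5,6,7,8,9]=420  [0,3,4,5,6,7,8,9]=560  [1,2,3,4,5,6,7,9]=56  [1,2,4,5,6,7,8,9]=168  [2,3,4,5,6,7,8,9]=280
  first=0(s) contributes 504
  first=1(p) contributes 1260
  first=3(r) contributes 756
|[w]| = 2520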